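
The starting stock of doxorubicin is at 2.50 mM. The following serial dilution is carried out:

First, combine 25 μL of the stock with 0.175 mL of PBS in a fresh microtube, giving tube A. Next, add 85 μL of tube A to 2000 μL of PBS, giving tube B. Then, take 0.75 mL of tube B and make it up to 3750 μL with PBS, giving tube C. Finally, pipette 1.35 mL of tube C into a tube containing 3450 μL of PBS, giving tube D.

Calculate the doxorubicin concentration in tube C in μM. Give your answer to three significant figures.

Step 1: 25 μL + 0.175 mL = 200 μL total → factor 200/25 = 8
Step 2: 85 μL + 2000 μL = 2085 μL total → factor 2085/85 = 24.529
Step 3: 0.75 mL brought to 3750 μL → factor 3.75/0.75 = 5
Dilution factor through tube C = 8 × 24.529 × 5 = 981.18
[tube C] = 2.50 mM / 981.18 = 0.002548 mM = 2.55 μM

2.55 μM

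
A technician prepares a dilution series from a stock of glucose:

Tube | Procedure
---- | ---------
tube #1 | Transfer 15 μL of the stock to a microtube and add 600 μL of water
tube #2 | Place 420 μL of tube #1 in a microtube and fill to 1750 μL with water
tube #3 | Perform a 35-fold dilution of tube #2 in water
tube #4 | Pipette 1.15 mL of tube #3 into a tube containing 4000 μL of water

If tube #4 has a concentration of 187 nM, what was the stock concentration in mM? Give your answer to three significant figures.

Step 1: 15 μL + 600 μL = 615 μL total → factor 615/15 = 41
Step 2: 420 μL brought to 1750 μL → factor 1750/420 = 4.1667
Step 3: 35-fold → factor 35
Step 4: 1.15 mL + 4000 μL = 5.15 mL total → factor 5.15/1.15 = 4.4783
Overall dilution factor = 41 × 4.1667 × 35 × 4.4783 = 26776
Stock = 187 nM × 26776 = 5.007 × 10^6 nM = 5.01 mM

5.01 mM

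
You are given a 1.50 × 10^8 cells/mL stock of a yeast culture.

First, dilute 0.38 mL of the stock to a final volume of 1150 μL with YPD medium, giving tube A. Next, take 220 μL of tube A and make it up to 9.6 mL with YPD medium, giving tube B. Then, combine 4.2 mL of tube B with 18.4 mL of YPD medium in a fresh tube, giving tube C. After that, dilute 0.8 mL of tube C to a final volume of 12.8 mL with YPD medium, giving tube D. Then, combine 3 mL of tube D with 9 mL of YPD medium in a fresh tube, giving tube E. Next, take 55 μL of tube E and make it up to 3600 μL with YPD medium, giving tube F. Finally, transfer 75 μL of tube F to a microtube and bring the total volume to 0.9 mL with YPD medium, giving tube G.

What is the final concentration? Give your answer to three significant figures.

Step 1: 0.38 mL brought to 1150 μL → factor 1.15/0.38 = 3.0263
Step 2: 220 μL brought to 9.6 mL → factor 9600/220 = 43.636
Step 3: 4.2 mL + 18.4 mL = 22.6 mL total → factor 22.6/4.2 = 5.381
Step 4: 0.8 mL brought to 12.8 mL → factor 12.8/0.8 = 16
Step 5: 3 mL + 9 mL = 12 mL total → factor 12/3 = 4
Step 6: 55 μL brought to 3600 μL → factor 3600/55 = 65.455
Step 7: 75 μL brought to 0.9 mL → factor 900/75 = 12
Overall dilution factor = 3.0263 × 43.636 × 5.381 × 16 × 4 × 65.455 × 12 = 3.5721 × 10^7
Final = 1.50 × 10^8 cells/mL / 3.5721 × 10^7 = 4.20 cells/mL

4.20 cells/mL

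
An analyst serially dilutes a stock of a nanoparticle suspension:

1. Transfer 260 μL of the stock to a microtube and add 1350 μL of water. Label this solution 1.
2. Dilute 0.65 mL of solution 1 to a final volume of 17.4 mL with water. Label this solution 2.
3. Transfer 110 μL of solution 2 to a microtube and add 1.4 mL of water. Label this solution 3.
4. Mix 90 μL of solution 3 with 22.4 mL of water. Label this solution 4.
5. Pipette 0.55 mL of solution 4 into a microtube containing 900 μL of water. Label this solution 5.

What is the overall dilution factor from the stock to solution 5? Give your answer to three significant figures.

Step 1: 260 μL + 1350 μL = 1610 μL total → factor 1610/260 = 6.1923
Step 2: 0.65 mL brought to 17.4 mL → factor 17.4/0.65 = 26.769
Step 3: 110 μL + 1.4 mL = 1510 μL total → factor 1510/110 = 13.727
Step 4: 90 μL + 22.4 mL = 22490 μL total → factor 22490/90 = 249.89
Step 5: 0.55 mL + 900 μL = 1.45 mL total → factor 1.45/0.55 = 2.6364
Overall dilution factor = 6.1923 × 26.769 × 13.727 × 249.89 × 2.6364 = 1.4991 × 10^6

1.50 × 10^6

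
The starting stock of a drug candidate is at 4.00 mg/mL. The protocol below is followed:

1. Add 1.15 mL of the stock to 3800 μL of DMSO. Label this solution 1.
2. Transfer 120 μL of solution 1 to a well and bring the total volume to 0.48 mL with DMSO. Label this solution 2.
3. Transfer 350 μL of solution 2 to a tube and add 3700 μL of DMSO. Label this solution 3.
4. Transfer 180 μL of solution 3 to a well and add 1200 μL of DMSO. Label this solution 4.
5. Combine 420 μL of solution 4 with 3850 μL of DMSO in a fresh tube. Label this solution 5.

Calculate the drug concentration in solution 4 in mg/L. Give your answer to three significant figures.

2.62 mg/L

Step 1: 1.15 mL + 3800 μL = 4.95 mL total → factor 4.95/1.15 = 4.3043
Step 2: 120 μL brought to 0.48 mL → factor 480/120 = 4
Step 3: 350 μL + 3700 μL = 4050 μL total → factor 4050/350 = 11.571
Step 4: 180 μL + 1200 μL = 1380 μL total → factor 1380/180 = 7.6667
Dilution factor through solution 4 = 4.3043 × 4 × 11.571 × 7.6667 = 1527.4
[solution 4] = 4.00 mg/mL / 1527.4 = 0.002619 mg/mL = 2.62 mg/L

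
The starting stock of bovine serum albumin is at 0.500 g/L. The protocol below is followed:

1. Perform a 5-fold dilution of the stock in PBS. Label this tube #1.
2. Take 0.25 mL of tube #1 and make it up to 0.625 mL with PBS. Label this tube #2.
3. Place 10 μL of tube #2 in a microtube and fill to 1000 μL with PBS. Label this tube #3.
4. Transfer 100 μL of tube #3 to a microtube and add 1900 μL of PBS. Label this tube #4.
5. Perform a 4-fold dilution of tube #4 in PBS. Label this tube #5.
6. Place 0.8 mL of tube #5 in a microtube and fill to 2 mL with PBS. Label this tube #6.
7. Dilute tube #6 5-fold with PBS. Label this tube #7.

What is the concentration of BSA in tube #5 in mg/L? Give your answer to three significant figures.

Step 1: 5-fold → factor 5
Step 2: 0.25 mL brought to 0.625 mL → factor 0.625/0.25 = 2.5
Step 3: 10 μL brought to 1000 μL → factor 1000/10 = 100
Step 4: 100 μL + 1900 μL = 2000 μL total → factor 2000/100 = 20
Step 5: 4-fold → factor 4
Dilution factor through tube #5 = 5 × 2.5 × 100 × 20 × 4 = 1 × 10^5
[tube #5] = 0.500 g/L / 1 × 10^5 = 5.000 × 10^-6 g/L = 0.00500 mg/L

0.00500 mg/L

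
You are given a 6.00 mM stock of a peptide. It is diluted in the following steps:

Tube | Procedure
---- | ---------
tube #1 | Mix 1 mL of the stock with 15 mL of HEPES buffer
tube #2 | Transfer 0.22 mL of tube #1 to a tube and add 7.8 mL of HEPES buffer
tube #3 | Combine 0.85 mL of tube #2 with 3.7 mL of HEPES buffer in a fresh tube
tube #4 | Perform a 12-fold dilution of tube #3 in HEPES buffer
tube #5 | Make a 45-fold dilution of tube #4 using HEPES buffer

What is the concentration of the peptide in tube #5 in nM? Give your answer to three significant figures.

3.56 nM

Step 1: 1 mL + 15 mL = 16 mL total → factor 16/1 = 16
Step 2: 0.22 mL + 7.8 mL = 8.02 mL total → factor 8.02/0.22 = 36.455
Step 3: 0.85 mL + 3.7 mL = 4.55 mL total → factor 4.55/0.85 = 5.3529
Step 4: 12-fold → factor 12
Step 5: 45-fold → factor 45
Overall dilution factor = 16 × 36.455 × 5.3529 × 12 × 45 = 1.686 × 10^6
Final = 6.00 mM / 1.686 × 10^6 = 3.559 × 10^-6 mM = 3.56 nM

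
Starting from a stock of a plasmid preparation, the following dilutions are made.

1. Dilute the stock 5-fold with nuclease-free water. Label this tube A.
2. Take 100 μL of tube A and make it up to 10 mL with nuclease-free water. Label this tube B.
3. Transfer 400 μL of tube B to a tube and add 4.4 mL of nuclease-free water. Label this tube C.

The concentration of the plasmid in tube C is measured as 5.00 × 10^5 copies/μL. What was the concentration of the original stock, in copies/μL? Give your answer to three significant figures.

Step 1: 5-fold → factor 5
Step 2: 100 μL brought to 10 mL → factor 10000/100 = 100
Step 3: 400 μL + 4.4 mL = 4800 μL total → factor 4800/400 = 12
Overall dilution factor = 5 × 100 × 12 = 6000
Stock = 5.00 × 10^5 copies/μL × 6000 = 3.00 × 10^9 copies/μL

3.00 × 10^9 copies/μL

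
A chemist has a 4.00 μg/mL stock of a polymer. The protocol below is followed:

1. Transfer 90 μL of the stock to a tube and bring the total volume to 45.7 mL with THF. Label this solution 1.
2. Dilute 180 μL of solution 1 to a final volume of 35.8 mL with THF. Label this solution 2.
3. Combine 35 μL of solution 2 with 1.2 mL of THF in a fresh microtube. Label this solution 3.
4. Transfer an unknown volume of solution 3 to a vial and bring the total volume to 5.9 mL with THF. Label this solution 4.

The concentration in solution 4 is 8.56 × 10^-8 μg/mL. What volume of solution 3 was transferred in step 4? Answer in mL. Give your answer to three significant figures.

0.450 mL

Step 1: 90 μL brought to 45.7 mL → factor 45700/90 = 507.78
Step 2: 180 μL brought to 35.8 mL → factor 35800/180 = 198.89
Step 3: 35 μL + 1.2 mL = 1235 μL total → factor 1235/35 = 35.286
Step 4: v brought to 5.9 mL → factor = 5.9 mL/v
Product of known-step factors = 3.5636 × 10^6
Overall factor = 4.00 μg/mL / (8.56 × 10^-8 μg/mL) = 4.6729 × 10^7
Step-4 factor = 4.6729 × 10^7 / 3.5636 × 10^6 = 13.113
v = 5.9 mL / 13.113 = 0.450 mL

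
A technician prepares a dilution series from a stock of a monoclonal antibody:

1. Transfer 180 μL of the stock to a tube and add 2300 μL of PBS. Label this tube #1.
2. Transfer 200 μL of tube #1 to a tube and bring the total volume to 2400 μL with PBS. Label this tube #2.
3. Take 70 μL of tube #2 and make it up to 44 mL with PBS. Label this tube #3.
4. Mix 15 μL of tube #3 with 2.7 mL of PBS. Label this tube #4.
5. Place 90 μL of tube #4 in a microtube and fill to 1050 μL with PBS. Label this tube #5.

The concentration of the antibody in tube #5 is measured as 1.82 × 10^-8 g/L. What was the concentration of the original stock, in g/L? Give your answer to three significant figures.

3.99 g/L

Step 1: 180 μL + 2300 μL = 2480 μL total → factor 2480/180 = 13.778
Step 2: 200 μL brought to 2400 μL → factor 2400/200 = 12
Step 3: 70 μL brought to 44 mL → factor 44000/70 = 628.57
Step 4: 15 μL + 2.7 mL = 2715 μL total → factor 2715/15 = 181
Step 5: 90 μL brought to 1050 μL → factor 1050/90 = 11.667
Overall dilution factor = 13.778 × 12 × 628.57 × 181 × 11.667 = 2.1945 × 10^8
Stock = 1.82 × 10^-8 g/L × 2.1945 × 10^8 = 3.99 g/L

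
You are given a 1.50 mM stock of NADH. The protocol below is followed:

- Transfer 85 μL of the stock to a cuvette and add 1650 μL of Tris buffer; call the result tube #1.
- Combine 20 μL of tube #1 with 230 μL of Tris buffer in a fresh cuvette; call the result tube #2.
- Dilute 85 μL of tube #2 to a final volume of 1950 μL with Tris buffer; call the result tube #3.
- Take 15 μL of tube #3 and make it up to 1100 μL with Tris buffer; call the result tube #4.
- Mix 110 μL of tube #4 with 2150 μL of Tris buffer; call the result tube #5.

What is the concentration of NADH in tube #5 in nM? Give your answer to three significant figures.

Step 1: 85 μL + 1650 μL = 1735 μL total → factor 1735/85 = 20.412
Step 2: 20 μL + 230 μL = 250 μL total → factor 250/20 = 12.5
Step 3: 85 μL brought to 1950 μL → factor 1950/85 = 22.941
Step 4: 15 μL brought to 1100 μL → factor 1100/15 = 73.333
Step 5: 110 μL + 2150 μL = 2260 μL total → factor 2260/110 = 20.545
Overall dilution factor = 20.412 × 12.5 × 22.941 × 73.333 × 20.545 = 8.8191 × 10^6
Final = 1.50 mM / 8.8191 × 10^6 = 1.701 × 10^-7 mM = 0.170 nM

0.170 nM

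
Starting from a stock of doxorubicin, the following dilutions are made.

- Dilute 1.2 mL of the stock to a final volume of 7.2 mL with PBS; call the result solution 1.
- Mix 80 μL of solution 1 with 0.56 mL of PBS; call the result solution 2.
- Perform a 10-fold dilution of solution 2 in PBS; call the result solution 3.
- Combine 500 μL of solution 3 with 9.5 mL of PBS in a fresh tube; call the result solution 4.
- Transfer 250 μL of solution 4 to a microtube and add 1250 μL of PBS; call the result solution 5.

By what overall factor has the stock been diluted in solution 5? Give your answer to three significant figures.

5.76 × 10^4

Step 1: 1.2 mL brought to 7.2 mL → factor 7.2/1.2 = 6
Step 2: 80 μL + 0.56 mL = 640 μL total → factor 640/80 = 8
Step 3: 10-fold → factor 10
Step 4: 500 μL + 9.5 mL = 10000 μL total → factor 10000/500 = 20
Step 5: 250 μL + 1250 μL = 1500 μL total → factor 1500/250 = 6
Overall dilution factor = 6 × 8 × 10 × 20 × 6 = 57600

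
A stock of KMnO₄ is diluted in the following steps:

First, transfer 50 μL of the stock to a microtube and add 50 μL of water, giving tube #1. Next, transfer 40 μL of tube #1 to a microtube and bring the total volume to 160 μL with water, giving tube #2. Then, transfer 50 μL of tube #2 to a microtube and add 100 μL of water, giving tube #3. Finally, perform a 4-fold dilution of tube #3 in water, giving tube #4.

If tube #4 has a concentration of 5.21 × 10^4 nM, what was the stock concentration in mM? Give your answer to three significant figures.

5.00 mM

Step 1: 50 μL + 50 μL = 100 μL total → factor 100/50 = 2
Step 2: 40 μL brought to 160 μL → factor 160/40 = 4
Step 3: 50 μL + 100 μL = 150 μL total → factor 150/50 = 3
Step 4: 4-fold → factor 4
Overall dilution factor = 2 × 4 × 3 × 4 = 96
Stock = 5.21 × 10^4 nM × 96 = 5.002 × 10^6 nM = 5.00 mM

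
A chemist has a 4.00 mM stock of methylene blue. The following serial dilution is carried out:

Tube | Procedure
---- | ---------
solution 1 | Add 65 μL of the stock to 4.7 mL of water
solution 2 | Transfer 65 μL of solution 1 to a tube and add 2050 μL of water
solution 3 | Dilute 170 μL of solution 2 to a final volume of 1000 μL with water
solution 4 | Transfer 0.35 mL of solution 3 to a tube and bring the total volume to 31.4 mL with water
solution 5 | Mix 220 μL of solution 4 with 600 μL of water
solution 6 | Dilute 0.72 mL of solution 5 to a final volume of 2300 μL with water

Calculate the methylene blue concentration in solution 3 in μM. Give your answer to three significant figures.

Step 1: 65 μL + 4.7 mL = 4765 μL total → factor 4765/65 = 73.308
Step 2: 65 μL + 2050 μL = 2115 μL total → factor 2115/65 = 32.538
Step 3: 170 μL brought to 1000 μL → factor 1000/170 = 5.8824
Dilution factor through solution 3 = 73.308 × 32.538 × 5.8824 = 14031
[solution 3] = 4.00 mM / 14031 = 0.0002851 mM = 0.285 μM

0.285 μM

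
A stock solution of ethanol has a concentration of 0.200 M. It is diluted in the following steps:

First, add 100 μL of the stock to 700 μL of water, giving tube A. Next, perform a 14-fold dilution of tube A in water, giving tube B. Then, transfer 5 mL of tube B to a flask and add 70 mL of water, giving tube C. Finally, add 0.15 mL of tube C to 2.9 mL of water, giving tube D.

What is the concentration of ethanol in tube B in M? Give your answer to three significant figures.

0.00179 M

Step 1: 100 μL + 700 μL = 800 μL total → factor 800/100 = 8
Step 2: 14-fold → factor 14
Dilution factor through tube B = 8 × 14 = 112
[tube B] = 0.200 M / 112 = 0.00179 M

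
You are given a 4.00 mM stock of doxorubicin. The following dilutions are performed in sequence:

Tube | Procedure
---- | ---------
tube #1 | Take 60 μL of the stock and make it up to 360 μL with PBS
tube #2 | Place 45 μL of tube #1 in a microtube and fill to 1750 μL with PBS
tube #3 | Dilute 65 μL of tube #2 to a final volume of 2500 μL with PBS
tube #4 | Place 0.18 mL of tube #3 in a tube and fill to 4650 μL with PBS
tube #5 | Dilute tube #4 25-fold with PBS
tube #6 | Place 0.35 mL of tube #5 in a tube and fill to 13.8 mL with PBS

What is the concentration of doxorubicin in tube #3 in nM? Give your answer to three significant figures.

446 nM

Step 1: 60 μL brought to 360 μL → factor 360/60 = 6
Step 2: 45 μL brought to 1750 μL → factor 1750/45 = 38.889
Step 3: 65 μL brought to 2500 μL → factor 2500/65 = 38.462
Dilution factor through tube #3 = 6 × 38.889 × 38.462 = 8974.4
[tube #3] = 4.00 mM / 8974.4 = 0.0004457 mM = 446 nM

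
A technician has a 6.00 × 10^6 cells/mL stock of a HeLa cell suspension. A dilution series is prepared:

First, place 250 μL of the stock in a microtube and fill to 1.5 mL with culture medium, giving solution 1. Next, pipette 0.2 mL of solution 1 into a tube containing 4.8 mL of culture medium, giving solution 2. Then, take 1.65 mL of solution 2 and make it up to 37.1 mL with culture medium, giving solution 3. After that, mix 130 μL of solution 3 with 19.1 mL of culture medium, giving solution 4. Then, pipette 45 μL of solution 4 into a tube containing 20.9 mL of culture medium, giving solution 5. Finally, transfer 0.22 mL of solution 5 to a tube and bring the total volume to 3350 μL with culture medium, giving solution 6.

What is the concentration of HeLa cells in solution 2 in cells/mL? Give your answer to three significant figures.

4.00 × 10^4 cells/mL

Step 1: 250 μL brought to 1.5 mL → factor 1500/250 = 6
Step 2: 0.2 mL + 4.8 mL = 5 mL total → factor 5/0.2 = 25
Dilution factor through solution 2 = 6 × 25 = 150
[solution 2] = 6.00 × 10^6 cells/mL / 150 = 4.00 × 10^4 cells/mL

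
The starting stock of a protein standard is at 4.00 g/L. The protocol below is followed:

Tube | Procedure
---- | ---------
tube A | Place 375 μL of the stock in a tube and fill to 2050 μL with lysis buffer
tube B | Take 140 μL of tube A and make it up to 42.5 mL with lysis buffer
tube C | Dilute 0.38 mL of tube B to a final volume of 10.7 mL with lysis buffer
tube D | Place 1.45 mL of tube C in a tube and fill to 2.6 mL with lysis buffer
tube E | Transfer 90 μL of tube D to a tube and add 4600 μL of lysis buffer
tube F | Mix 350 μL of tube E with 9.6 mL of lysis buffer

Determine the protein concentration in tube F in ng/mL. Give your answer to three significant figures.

0.0322 ng/mL

Step 1: 375 μL brought to 2050 μL → factor 2050/375 = 5.4667
Step 2: 140 μL brought to 42.5 mL → factor 42500/140 = 303.57
Step 3: 0.38 mL brought to 10.7 mL → factor 10.7/0.38 = 28.158
Step 4: 1.45 mL brought to 2.6 mL → factor 2.6/1.45 = 1.7931
Step 5: 90 μL + 4600 μL = 4690 μL total → factor 4690/90 = 52.111
Step 6: 350 μL + 9.6 mL = 9950 μL total → factor 9950/350 = 28.429
Overall dilution factor = 5.4667 × 303.57 × 28.158 × 1.7931 × 52.111 × 28.429 = 1.2413 × 10^8
Final = 4.00 g/L / 1.2413 × 10^8 = 3.222 × 10^-8 g/L = 0.0322 ng/mL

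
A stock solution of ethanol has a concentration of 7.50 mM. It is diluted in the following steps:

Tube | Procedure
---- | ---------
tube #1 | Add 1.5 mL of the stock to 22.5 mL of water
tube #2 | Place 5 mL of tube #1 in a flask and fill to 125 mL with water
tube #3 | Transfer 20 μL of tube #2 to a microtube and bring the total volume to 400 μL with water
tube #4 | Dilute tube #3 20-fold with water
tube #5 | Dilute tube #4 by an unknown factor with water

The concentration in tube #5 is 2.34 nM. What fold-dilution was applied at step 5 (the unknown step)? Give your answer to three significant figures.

20.0-fold

Step 1: 1.5 mL + 22.5 mL = 24 mL total → factor 24/1.5 = 16
Step 2: 5 mL brought to 125 mL → factor 125/5 = 25
Step 3: 20 μL brought to 400 μL → factor 400/20 = 20
Step 4: 20-fold → factor 20
Step 5: unknown factor x
Product of known-step factors = 1.6 × 10^5
Overall factor = 7.50 mM / (2.34 nM) = 3.2051 × 10^6
x = 3.2051 × 10^6 / 1.6 × 10^5 = 20.0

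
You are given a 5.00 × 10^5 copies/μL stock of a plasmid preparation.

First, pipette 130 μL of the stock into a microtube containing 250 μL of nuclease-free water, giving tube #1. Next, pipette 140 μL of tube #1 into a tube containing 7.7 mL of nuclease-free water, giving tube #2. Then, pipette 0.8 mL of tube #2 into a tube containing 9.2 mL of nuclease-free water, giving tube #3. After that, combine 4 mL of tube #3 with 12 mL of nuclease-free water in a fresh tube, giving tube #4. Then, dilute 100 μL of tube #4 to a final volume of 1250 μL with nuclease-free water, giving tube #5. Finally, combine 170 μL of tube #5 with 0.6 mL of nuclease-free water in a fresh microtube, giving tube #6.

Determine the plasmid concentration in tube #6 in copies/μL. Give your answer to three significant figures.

Step 1: 130 μL + 250 μL = 380 μL total → factor 380/130 = 2.9231
Step 2: 140 μL + 7.7 mL = 7840 μL total → factor 7840/140 = 56
Step 3: 0.8 mL + 9.2 mL = 10 mL total → factor 10/0.8 = 12.5
Step 4: 4 mL + 12 mL = 16 mL total → factor 16/4 = 4
Step 5: 100 μL brought to 1250 μL → factor 1250/100 = 12.5
Step 6: 170 μL + 0.6 mL = 770 μL total → factor 770/170 = 4.5294
Overall dilution factor = 2.9231 × 56 × 12.5 × 4 × 12.5 × 4.5294 = 4.6339 × 10^5
Final = 5.00 × 10^5 copies/μL / 4.6339 × 10^5 = 1.08 copies/μL

1.08 copies/μL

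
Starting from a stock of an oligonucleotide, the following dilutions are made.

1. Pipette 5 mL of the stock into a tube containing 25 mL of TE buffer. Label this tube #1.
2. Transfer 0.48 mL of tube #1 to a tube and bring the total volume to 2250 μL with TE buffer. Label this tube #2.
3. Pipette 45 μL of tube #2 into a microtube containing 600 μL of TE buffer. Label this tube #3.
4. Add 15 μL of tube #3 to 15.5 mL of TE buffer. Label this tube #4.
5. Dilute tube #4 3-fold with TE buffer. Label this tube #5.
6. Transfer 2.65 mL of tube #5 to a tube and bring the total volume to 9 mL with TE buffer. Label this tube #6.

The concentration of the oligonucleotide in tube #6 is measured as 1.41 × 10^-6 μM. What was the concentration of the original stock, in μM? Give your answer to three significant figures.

5.99 μM

Step 1: 5 mL + 25 mL = 30 mL total → factor 30/5 = 6
Step 2: 0.48 mL brought to 2250 μL → factor 2.25/0.48 = 4.6875
Step 3: 45 μL + 600 μL = 645 μL total → factor 645/45 = 14.333
Step 4: 15 μL + 15.5 mL = 15515 μL total → factor 15515/15 = 1034.3
Step 5: 3-fold → factor 3
Step 6: 2.65 mL brought to 9 mL → factor 9/2.65 = 3.3962
Overall dilution factor = 6 × 4.6875 × 14.333 × 1034.3 × 3 × 3.3962 = 4.2483 × 10^6
Stock = 1.41 × 10^-6 μM × 4.2483 × 10^6 = 5.99 μM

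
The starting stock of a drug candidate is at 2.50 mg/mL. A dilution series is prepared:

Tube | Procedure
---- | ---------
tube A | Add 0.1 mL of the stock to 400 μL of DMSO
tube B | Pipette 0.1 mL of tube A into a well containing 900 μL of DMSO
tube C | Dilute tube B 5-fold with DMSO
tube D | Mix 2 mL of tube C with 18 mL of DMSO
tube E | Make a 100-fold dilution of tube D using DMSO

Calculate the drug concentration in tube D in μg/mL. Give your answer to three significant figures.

1.00 μg/mL

Step 1: 0.1 mL + 400 μL = 0.5 mL total → factor 0.5/0.1 = 5
Step 2: 0.1 mL + 900 μL = 1 mL total → factor 1/0.1 = 10
Step 3: 5-fold → factor 5
Step 4: 2 mL + 18 mL = 20 mL total → factor 20/2 = 10
Dilution factor through tube D = 5 × 10 × 5 × 10 = 2500
[tube D] = 2.50 mg/mL / 2500 = 0.001000 mg/mL = 1.00 μg/mL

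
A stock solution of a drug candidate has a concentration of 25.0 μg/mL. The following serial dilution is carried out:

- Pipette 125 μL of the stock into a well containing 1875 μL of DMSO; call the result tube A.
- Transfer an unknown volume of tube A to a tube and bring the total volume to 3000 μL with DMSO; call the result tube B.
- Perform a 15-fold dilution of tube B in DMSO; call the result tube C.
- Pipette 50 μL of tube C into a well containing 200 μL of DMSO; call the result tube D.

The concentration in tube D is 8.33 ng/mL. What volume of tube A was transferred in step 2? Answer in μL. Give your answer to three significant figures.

1.20 × 10^3 μL

Step 1: 125 μL + 1875 μL = 2000 μL total → factor 2000/125 = 16
Step 2: v brought to 3000 μL → factor = 3000 μL/v
Step 3: 15-fold → factor 15
Step 4: 50 μL + 200 μL = 250 μL total → factor 250/50 = 5
Product of known-step factors = 1200
Overall factor = 25.0 μg/mL / (8.33 ng/mL) = 3001.2
Step-2 factor = 3001.2 / 1200 = 2.501
v = 3000 μL / 2.501 = 1.20 × 10^3 μL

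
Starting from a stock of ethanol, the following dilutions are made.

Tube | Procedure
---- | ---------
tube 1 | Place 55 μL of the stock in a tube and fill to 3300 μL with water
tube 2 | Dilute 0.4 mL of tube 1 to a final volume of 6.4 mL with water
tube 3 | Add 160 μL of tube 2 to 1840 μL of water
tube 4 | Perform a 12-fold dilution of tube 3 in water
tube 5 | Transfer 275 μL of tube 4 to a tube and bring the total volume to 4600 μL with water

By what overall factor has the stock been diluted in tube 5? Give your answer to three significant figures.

2.41 × 10^6

Step 1: 55 μL brought to 3300 μL → factor 3300/55 = 60
Step 2: 0.4 mL brought to 6.4 mL → factor 6.4/0.4 = 16
Step 3: 160 μL + 1840 μL = 2000 μL total → factor 2000/160 = 12.5
Step 4: 12-fold → factor 12
Step 5: 275 μL brought to 4600 μL → factor 4600/275 = 16.727
Overall dilution factor = 60 × 16 × 12.5 × 12 × 16.727 = 2.4087 × 10^6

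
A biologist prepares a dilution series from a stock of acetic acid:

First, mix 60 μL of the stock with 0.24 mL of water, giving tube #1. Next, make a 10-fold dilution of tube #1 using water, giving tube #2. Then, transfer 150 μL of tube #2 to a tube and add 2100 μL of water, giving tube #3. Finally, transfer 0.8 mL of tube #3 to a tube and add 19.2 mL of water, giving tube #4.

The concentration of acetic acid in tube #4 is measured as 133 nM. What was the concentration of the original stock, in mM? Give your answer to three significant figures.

Step 1: 60 μL + 0.24 mL = 300 μL total → factor 300/60 = 5
Step 2: 10-fold → factor 10
Step 3: 150 μL + 2100 μL = 2250 μL total → factor 2250/150 = 15
Step 4: 0.8 mL + 19.2 mL = 20 mL total → factor 20/0.8 = 25
Overall dilution factor = 5 × 10 × 15 × 25 = 18750
Stock = 133 nM × 18750 = 2.494 × 10^6 nM = 2.49 mM

2.49 mM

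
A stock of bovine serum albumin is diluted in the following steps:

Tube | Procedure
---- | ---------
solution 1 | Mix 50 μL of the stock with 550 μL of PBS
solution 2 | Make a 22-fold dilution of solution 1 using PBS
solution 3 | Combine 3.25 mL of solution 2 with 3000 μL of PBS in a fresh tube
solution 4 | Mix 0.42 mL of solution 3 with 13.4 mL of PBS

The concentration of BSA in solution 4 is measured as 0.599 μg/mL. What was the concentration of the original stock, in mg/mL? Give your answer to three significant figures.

Step 1: 50 μL + 550 μL = 600 μL total → factor 600/50 = 12
Step 2: 22-fold → factor 22
Step 3: 3.25 mL + 3000 μL = 6.25 mL total → factor 6.25/3.25 = 1.9231
Step 4: 0.42 mL + 13.4 mL = 13.82 mL total → factor 13.82/0.42 = 32.905
Overall dilution factor = 12 × 22 × 1.9231 × 32.905 = 16705
Stock = 0.599 μg/mL × 16705 = 1.001 × 10^4 μg/mL = 10.0 mg/mL

10.0 mg/mL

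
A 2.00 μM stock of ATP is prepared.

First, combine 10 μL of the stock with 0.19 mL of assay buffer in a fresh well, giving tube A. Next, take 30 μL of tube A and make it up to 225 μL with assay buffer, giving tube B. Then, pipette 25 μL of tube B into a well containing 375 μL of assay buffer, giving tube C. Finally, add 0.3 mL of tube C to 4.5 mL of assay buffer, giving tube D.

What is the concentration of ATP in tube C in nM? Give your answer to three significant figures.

Step 1: 10 μL + 0.19 mL = 200 μL total → factor 200/10 = 20
Step 2: 30 μL brought to 225 μL → factor 225/30 = 7.5
Step 3: 25 μL + 375 μL = 400 μL total → factor 400/25 = 16
Dilution factor through tube C = 20 × 7.5 × 16 = 2400
[tube C] = 2.00 μM / 2400 = 0.0008333 μM = 0.833 nM

0.833 nM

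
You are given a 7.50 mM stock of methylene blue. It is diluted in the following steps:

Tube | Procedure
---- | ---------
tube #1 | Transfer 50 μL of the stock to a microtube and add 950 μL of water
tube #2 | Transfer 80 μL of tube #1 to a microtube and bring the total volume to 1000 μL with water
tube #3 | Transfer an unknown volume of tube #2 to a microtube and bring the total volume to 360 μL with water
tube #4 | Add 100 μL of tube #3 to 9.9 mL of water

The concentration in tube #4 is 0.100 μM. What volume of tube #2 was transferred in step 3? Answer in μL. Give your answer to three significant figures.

120 μL

Step 1: 50 μL + 950 μL = 1000 μL total → factor 1000/50 = 20
Step 2: 80 μL brought to 1000 μL → factor 1000/80 = 12.5
Step 3: v brought to 360 μL → factor = 360 μL/v
Step 4: 100 μL + 9.9 mL = 10000 μL total → factor 10000/100 = 100
Product of known-step factors = 25000
Overall factor = 7.50 mM / (0.100 μM) = 75000
Step-3 factor = 75000 / 25000 = 3
v = 360 μL / 3 = 120 μL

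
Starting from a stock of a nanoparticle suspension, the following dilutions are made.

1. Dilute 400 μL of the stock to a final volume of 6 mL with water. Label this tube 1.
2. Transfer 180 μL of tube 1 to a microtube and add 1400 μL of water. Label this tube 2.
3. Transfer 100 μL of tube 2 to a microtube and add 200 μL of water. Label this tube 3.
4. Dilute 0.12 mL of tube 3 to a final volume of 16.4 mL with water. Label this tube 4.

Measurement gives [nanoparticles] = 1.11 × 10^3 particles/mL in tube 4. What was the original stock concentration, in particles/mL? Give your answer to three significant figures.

5.99 × 10^7 particles/mL

Step 1: 400 μL brought to 6 mL → factor 6000/400 = 15
Step 2: 180 μL + 1400 μL = 1580 μL total → factor 1580/180 = 8.7778
Step 3: 100 μL + 200 μL = 300 μL total → factor 300/100 = 3
Step 4: 0.12 mL brought to 16.4 mL → factor 16.4/0.12 = 136.67
Overall dilution factor = 15 × 8.7778 × 3 × 136.67 = 53983
Stock = 1.11 × 10^3 particles/mL × 53983 = 5.99 × 10^7 particles/mL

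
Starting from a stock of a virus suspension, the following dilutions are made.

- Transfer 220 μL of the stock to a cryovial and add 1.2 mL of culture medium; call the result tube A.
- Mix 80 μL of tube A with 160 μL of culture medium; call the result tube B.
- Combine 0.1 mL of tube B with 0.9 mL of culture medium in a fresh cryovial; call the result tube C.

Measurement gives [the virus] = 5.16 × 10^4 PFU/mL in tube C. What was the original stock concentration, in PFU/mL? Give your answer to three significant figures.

9.99 × 10^6 PFU/mL

Step 1: 220 μL + 1.2 mL = 1420 μL total → factor 1420/220 = 6.4545
Step 2: 80 μL + 160 μL = 240 μL total → factor 240/80 = 3
Step 3: 0.1 mL + 0.9 mL = 1 mL total → factor 1/0.1 = 10
Overall dilution factor = 6.4545 × 3 × 10 = 193.64
Stock = 5.16 × 10^4 PFU/mL × 193.64 = 9.99 × 10^6 PFU/mL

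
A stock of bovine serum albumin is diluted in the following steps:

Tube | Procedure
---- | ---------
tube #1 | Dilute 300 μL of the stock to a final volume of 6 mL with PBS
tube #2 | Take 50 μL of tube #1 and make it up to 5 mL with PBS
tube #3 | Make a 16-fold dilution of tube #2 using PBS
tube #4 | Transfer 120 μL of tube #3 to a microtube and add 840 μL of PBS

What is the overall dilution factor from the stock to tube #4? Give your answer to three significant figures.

Step 1: 300 μL brought to 6 mL → factor 6000/300 = 20
Step 2: 50 μL brought to 5 mL → factor 5000/50 = 100
Step 3: 16-fold → factor 16
Step 4: 120 μL + 840 μL = 960 μL total → factor 960/120 = 8
Overall dilution factor = 20 × 100 × 16 × 8 = 2.56 × 10^5

2.56 × 10^5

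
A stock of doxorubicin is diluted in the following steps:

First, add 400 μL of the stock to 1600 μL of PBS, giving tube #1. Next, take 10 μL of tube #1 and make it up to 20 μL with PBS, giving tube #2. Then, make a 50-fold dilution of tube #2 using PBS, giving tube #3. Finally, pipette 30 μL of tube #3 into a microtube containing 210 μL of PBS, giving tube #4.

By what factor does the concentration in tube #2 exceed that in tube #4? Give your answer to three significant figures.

400

Step 1: 400 μL + 1600 μL = 2000 μL total → factor 2000/400 = 5
Step 2: 10 μL brought to 20 μL → factor 20/10 = 2
Step 3: 50-fold → factor 50
Step 4: 30 μL + 210 μL = 240 μL total → factor 240/30 = 8
Dilution factor to tube #2 = 10; to tube #4 = 4000
[tube #2]/[tube #4] = (factor to tube #4)/(factor to tube #2) = 4000/10 = 400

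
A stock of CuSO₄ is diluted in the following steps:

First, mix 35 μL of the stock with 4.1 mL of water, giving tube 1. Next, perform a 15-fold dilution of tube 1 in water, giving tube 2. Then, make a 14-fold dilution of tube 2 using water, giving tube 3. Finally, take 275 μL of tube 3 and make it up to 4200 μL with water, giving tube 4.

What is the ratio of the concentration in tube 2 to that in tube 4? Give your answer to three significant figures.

214

Step 1: 35 μL + 4.1 mL = 4135 μL total → factor 4135/35 = 118.14
Step 2: 15-fold → factor 15
Step 3: 14-fold → factor 14
Step 4: 275 μL brought to 4200 μL → factor 4200/275 = 15.273
Dilution factor to tube 2 = 1772.1; to tube 4 = 3.7892 × 10^5
[tube 2]/[tube 4] = (factor to tube 4)/(factor to tube 2) = 3.7892 × 10^5/1772.1 = 214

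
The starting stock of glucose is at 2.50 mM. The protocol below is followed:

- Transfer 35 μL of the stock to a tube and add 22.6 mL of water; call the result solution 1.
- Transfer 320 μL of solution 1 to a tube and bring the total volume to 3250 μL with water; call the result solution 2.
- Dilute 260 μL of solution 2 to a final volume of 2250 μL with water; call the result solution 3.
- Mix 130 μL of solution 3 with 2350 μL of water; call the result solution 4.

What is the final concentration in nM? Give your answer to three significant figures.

2.31 nM

Step 1: 35 μL + 22.6 mL = 22635 μL total → factor 22635/35 = 646.71
Step 2: 320 μL brought to 3250 μL → factor 3250/320 = 10.156
Step 3: 260 μL brought to 2250 μL → factor 2250/260 = 8.6538
Step 4: 130 μL + 2350 μL = 2480 μL total → factor 2480/130 = 19.077
Overall dilution factor = 646.71 × 10.156 × 8.6538 × 19.077 = 1.0843 × 10^6
Final = 2.50 mM / 1.0843 × 10^6 = 2.306 × 10^-6 mM = 2.31 nM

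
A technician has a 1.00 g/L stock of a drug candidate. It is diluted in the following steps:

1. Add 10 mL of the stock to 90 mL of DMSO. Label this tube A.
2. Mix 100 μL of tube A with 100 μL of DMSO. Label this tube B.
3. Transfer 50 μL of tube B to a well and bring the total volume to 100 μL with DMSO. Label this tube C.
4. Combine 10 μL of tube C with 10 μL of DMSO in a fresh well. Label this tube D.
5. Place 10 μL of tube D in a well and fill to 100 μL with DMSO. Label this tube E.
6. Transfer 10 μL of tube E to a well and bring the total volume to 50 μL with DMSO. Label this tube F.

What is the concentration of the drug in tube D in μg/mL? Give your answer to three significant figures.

12.5 μg/mL

Step 1: 10 mL + 90 mL = 100 mL total → factor 100/10 = 10
Step 2: 100 μL + 100 μL = 200 μL total → factor 200/100 = 2
Step 3: 50 μL brought to 100 μL → factor 100/50 = 2
Step 4: 10 μL + 10 μL = 20 μL total → factor 20/10 = 2
Dilution factor through tube D = 10 × 2 × 2 × 2 = 80
[tube D] = 1.00 g/L / 80 = 0.01250 g/L = 12.5 μg/mL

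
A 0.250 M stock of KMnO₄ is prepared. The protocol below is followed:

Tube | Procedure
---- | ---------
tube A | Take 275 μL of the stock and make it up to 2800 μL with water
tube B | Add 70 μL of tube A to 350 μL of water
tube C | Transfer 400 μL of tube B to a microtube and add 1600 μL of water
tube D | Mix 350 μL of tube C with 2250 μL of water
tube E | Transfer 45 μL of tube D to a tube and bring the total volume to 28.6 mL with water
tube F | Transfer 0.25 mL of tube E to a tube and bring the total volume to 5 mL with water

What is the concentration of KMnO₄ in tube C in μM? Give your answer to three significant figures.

818 μM

Step 1: 275 μL brought to 2800 μL → factor 2800/275 = 10.182
Step 2: 70 μL + 350 μL = 420 μL total → factor 420/70 = 6
Step 3: 400 μL + 1600 μL = 2000 μL total → factor 2000/400 = 5
Dilution factor through tube C = 10.182 × 6 × 5 = 305.45
[tube C] = 0.250 M / 305.45 = 0.0008185 M = 818 μM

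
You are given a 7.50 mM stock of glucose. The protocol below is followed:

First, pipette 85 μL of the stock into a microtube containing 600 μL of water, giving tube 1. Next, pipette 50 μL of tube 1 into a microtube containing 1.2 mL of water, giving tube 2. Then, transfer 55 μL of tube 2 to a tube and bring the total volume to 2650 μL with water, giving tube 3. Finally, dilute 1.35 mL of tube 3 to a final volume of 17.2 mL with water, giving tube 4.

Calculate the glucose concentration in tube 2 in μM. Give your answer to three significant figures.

Step 1: 85 μL + 600 μL = 685 μL total → factor 685/85 = 8.0588
Step 2: 50 μL + 1.2 mL = 1250 μL total → factor 1250/50 = 25
Dilution factor through tube 2 = 8.0588 × 25 = 201.47
[tube 2] = 7.50 mM / 201.47 = 0.03723 mM = 37.2 μM

37.2 μM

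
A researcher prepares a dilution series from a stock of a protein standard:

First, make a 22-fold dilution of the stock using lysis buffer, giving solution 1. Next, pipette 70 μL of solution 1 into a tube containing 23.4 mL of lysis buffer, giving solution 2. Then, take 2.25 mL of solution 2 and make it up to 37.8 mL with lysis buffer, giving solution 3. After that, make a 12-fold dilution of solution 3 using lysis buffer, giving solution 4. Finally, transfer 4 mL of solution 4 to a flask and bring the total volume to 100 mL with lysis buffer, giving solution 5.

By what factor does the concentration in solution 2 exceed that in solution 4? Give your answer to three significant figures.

Step 1: 22-fold → factor 22
Step 2: 70 μL + 23.4 mL = 23470 μL total → factor 23470/70 = 335.29
Step 3: 2.25 mL brought to 37.8 mL → factor 37.8/2.25 = 16.8
Step 4: 12-fold → factor 12
Dilution factor to solution 2 = 7376.3; to solution 4 = 1.4871 × 10^6
[solution 2]/[solution 4] = (factor to solution 4)/(factor to solution 2) = 1.4871 × 10^6/7376.3 = 202

202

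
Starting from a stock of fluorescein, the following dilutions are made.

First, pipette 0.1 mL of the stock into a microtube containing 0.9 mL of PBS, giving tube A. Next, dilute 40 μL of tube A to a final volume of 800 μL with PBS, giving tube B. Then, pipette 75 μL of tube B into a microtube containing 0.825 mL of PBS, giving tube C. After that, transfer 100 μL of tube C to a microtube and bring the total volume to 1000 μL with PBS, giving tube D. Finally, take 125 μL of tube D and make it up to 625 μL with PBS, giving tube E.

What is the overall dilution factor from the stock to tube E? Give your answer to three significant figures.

Step 1: 0.1 mL + 0.9 mL = 1 mL total → factor 1/0.1 = 10
Step 2: 40 μL brought to 800 μL → factor 800/40 = 20
Step 3: 75 μL + 0.825 mL = 900 μL total → factor 900/75 = 12
Step 4: 100 μL brought to 1000 μL → factor 1000/100 = 10
Step 5: 125 μL brought to 625 μL → factor 625/125 = 5
Overall dilution factor = 10 × 20 × 12 × 10 × 5 = 1.2 × 10^5

1.20 × 10^5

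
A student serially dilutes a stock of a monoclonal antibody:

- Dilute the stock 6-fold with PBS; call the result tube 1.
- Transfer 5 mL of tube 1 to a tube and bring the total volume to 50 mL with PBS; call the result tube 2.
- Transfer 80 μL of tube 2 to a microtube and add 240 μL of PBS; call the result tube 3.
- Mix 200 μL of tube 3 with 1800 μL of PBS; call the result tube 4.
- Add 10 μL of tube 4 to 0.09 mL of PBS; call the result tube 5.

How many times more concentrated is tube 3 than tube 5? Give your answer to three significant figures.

Step 1: 6-fold → factor 6
Step 2: 5 mL brought to 50 mL → factor 50/5 = 10
Step 3: 80 μL + 240 μL = 320 μL total → factor 320/80 = 4
Step 4: 200 μL + 1800 μL = 2000 μL total → factor 2000/200 = 10
Step 5: 10 μL + 0.09 mL = 100 μL total → factor 100/10 = 10
Dilution factor to tube 3 = 240; to tube 5 = 24000
[tube 3]/[tube 5] = (factor to tube 5)/(factor to tube 3) = 24000/240 = 100

100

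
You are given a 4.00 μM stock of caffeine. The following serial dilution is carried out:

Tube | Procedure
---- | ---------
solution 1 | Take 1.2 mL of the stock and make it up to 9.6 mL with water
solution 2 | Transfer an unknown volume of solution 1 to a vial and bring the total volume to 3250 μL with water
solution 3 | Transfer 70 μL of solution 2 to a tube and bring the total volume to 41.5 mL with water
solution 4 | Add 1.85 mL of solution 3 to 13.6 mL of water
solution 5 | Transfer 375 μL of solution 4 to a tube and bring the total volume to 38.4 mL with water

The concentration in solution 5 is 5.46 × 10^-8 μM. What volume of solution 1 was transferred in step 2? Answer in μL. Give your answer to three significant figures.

Step 1: 1.2 mL brought to 9.6 mL → factor 9.6/1.2 = 8
Step 2: v brought to 3250 μL → factor = 3250 μL/v
Step 3: 70 μL brought to 41.5 mL → factor 41500/70 = 592.86
Step 4: 1.85 mL + 13.6 mL = 15.45 mL total → factor 15.45/1.85 = 8.3514
Step 5: 375 μL brought to 38.4 mL → factor 38400/375 = 102.4
Product of known-step factors = 4.056 × 10^6
Overall factor = 4.00 μM / (5.46 × 10^-8 μM) = 7.326 × 10^7
Step-2 factor = 7.326 × 10^7 / 4.056 × 10^6 = 18.062
v = 3250 μL / 18.062 = 180 μL

180 μL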